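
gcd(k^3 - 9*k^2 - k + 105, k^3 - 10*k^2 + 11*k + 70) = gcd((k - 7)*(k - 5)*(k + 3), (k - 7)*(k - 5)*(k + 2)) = k^2 - 12*k + 35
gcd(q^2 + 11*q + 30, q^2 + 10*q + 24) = q + 6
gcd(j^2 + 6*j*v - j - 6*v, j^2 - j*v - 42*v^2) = j + 6*v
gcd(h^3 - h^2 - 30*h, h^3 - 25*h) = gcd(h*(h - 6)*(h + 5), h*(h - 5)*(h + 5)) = h^2 + 5*h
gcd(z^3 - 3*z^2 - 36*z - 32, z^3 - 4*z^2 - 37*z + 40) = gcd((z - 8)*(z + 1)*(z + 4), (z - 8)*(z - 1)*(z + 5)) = z - 8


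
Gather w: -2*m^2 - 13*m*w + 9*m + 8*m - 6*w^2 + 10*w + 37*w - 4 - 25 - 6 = -2*m^2 + 17*m - 6*w^2 + w*(47 - 13*m) - 35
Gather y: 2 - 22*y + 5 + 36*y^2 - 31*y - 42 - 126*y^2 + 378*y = -90*y^2 + 325*y - 35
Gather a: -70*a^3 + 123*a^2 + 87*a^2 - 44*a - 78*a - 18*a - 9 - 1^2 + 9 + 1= -70*a^3 + 210*a^2 - 140*a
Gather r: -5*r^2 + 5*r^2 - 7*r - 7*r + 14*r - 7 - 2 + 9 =0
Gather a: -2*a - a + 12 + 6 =18 - 3*a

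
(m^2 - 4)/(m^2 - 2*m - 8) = (m - 2)/(m - 4)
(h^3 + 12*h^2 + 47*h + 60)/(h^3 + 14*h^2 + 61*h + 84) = (h + 5)/(h + 7)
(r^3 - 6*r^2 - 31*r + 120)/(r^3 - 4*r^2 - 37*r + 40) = (r - 3)/(r - 1)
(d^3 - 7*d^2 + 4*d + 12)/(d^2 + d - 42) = (d^2 - d - 2)/(d + 7)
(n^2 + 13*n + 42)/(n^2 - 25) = (n^2 + 13*n + 42)/(n^2 - 25)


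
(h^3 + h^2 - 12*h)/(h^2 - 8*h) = (h^2 + h - 12)/(h - 8)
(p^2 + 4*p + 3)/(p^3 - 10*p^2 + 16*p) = (p^2 + 4*p + 3)/(p*(p^2 - 10*p + 16))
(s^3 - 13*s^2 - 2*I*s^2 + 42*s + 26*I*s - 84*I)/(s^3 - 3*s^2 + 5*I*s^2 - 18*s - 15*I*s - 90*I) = (s^2 - s*(7 + 2*I) + 14*I)/(s^2 + s*(3 + 5*I) + 15*I)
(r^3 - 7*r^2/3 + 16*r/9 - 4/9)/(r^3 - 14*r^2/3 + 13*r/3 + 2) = (9*r^3 - 21*r^2 + 16*r - 4)/(3*(3*r^3 - 14*r^2 + 13*r + 6))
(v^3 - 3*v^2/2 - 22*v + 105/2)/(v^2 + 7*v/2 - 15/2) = (2*v^2 - 13*v + 21)/(2*v - 3)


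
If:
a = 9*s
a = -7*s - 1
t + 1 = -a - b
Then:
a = -9/16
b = -t - 7/16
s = -1/16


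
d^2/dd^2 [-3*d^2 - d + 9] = -6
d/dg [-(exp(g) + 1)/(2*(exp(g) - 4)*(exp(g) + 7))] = (exp(2*g) + 2*exp(g) + 31)*exp(g)/(2*(exp(4*g) + 6*exp(3*g) - 47*exp(2*g) - 168*exp(g) + 784))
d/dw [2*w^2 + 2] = 4*w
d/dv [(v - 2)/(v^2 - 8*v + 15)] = (v^2 - 8*v - 2*(v - 4)*(v - 2) + 15)/(v^2 - 8*v + 15)^2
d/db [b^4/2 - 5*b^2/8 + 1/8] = b*(8*b^2 - 5)/4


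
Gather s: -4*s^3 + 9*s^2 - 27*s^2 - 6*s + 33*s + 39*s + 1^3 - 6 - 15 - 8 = -4*s^3 - 18*s^2 + 66*s - 28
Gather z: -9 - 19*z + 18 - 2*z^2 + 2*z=-2*z^2 - 17*z + 9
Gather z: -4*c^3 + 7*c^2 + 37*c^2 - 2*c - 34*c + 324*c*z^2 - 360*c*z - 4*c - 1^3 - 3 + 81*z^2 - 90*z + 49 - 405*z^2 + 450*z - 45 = -4*c^3 + 44*c^2 - 40*c + z^2*(324*c - 324) + z*(360 - 360*c)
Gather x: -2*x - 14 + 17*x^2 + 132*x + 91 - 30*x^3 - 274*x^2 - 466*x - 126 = -30*x^3 - 257*x^2 - 336*x - 49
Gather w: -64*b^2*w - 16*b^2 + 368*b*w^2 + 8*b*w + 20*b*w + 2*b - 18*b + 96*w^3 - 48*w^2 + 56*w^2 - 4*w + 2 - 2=-16*b^2 - 16*b + 96*w^3 + w^2*(368*b + 8) + w*(-64*b^2 + 28*b - 4)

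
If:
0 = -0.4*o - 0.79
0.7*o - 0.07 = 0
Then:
No Solution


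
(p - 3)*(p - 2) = p^2 - 5*p + 6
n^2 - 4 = (n - 2)*(n + 2)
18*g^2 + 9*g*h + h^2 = (3*g + h)*(6*g + h)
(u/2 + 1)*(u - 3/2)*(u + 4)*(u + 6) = u^4/2 + 21*u^3/4 + 13*u^2 - 9*u - 36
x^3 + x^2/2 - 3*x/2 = x*(x - 1)*(x + 3/2)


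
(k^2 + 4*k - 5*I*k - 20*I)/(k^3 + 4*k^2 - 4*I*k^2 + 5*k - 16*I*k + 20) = 1/(k + I)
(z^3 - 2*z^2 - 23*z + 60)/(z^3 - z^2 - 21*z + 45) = (z - 4)/(z - 3)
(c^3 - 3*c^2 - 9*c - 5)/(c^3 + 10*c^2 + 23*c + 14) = (c^2 - 4*c - 5)/(c^2 + 9*c + 14)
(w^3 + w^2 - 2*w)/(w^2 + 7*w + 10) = w*(w - 1)/(w + 5)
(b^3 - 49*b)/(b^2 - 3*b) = (b^2 - 49)/(b - 3)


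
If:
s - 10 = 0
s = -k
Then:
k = -10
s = 10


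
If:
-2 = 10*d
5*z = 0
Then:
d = -1/5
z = 0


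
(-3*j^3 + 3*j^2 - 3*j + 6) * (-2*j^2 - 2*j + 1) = 6*j^5 - 3*j^3 - 3*j^2 - 15*j + 6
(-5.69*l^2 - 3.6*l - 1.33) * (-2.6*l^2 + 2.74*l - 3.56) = 14.794*l^4 - 6.2306*l^3 + 13.8504*l^2 + 9.1718*l + 4.7348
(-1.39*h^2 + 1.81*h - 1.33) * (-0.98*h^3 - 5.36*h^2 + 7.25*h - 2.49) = 1.3622*h^5 + 5.6766*h^4 - 18.4757*h^3 + 23.7124*h^2 - 14.1494*h + 3.3117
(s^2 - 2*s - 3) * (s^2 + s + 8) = s^4 - s^3 + 3*s^2 - 19*s - 24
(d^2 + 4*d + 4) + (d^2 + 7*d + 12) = 2*d^2 + 11*d + 16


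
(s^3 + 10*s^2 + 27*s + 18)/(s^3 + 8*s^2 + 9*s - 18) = (s + 1)/(s - 1)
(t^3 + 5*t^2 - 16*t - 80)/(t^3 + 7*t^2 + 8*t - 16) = (t^2 + t - 20)/(t^2 + 3*t - 4)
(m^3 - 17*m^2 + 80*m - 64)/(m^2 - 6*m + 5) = (m^2 - 16*m + 64)/(m - 5)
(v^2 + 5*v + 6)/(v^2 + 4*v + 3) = (v + 2)/(v + 1)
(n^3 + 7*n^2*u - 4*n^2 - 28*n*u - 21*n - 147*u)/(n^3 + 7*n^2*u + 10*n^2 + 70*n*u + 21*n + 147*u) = (n - 7)/(n + 7)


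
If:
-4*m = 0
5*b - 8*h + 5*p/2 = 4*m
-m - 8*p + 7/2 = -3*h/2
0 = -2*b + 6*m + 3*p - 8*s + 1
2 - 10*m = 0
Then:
No Solution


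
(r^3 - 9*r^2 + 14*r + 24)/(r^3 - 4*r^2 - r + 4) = (r - 6)/(r - 1)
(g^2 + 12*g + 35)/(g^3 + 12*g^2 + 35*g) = 1/g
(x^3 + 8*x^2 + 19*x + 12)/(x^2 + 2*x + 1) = (x^2 + 7*x + 12)/(x + 1)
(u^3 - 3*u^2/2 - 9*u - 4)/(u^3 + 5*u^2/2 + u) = (u - 4)/u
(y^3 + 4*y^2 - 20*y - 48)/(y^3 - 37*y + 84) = (y^2 + 8*y + 12)/(y^2 + 4*y - 21)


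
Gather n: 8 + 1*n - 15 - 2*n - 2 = -n - 9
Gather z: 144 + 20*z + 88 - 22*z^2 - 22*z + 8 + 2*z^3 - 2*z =2*z^3 - 22*z^2 - 4*z + 240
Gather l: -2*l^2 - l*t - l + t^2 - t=-2*l^2 + l*(-t - 1) + t^2 - t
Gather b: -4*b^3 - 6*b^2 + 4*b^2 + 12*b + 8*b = -4*b^3 - 2*b^2 + 20*b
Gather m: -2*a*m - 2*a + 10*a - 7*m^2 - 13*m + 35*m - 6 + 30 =8*a - 7*m^2 + m*(22 - 2*a) + 24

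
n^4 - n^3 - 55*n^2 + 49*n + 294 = (n - 7)*(n - 3)*(n + 2)*(n + 7)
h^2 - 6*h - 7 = (h - 7)*(h + 1)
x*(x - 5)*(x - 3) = x^3 - 8*x^2 + 15*x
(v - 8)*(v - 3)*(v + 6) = v^3 - 5*v^2 - 42*v + 144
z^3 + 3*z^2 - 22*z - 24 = (z - 4)*(z + 1)*(z + 6)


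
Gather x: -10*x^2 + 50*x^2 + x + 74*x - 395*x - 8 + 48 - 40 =40*x^2 - 320*x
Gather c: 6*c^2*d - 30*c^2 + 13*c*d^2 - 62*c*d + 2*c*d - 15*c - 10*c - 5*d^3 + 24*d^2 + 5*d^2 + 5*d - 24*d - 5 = c^2*(6*d - 30) + c*(13*d^2 - 60*d - 25) - 5*d^3 + 29*d^2 - 19*d - 5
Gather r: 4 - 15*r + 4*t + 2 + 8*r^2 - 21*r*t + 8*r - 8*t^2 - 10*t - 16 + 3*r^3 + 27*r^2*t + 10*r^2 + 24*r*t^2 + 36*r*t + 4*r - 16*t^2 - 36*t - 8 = 3*r^3 + r^2*(27*t + 18) + r*(24*t^2 + 15*t - 3) - 24*t^2 - 42*t - 18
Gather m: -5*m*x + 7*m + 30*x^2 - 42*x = m*(7 - 5*x) + 30*x^2 - 42*x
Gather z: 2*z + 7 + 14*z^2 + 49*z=14*z^2 + 51*z + 7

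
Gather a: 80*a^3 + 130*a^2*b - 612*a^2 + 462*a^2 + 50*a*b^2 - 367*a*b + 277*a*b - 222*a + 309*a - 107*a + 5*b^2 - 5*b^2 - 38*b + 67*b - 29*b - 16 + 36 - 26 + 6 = 80*a^3 + a^2*(130*b - 150) + a*(50*b^2 - 90*b - 20)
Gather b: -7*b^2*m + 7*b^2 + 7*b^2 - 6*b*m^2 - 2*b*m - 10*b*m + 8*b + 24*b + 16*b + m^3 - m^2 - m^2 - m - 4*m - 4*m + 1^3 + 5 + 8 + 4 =b^2*(14 - 7*m) + b*(-6*m^2 - 12*m + 48) + m^3 - 2*m^2 - 9*m + 18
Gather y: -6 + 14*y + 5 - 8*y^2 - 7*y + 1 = -8*y^2 + 7*y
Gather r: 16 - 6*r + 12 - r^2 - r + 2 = -r^2 - 7*r + 30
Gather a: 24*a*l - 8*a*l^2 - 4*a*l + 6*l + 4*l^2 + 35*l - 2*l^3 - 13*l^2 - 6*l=a*(-8*l^2 + 20*l) - 2*l^3 - 9*l^2 + 35*l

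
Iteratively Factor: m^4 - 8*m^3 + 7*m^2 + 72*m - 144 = (m + 3)*(m^3 - 11*m^2 + 40*m - 48) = (m - 4)*(m + 3)*(m^2 - 7*m + 12) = (m - 4)*(m - 3)*(m + 3)*(m - 4)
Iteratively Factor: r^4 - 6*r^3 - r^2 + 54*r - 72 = (r - 4)*(r^3 - 2*r^2 - 9*r + 18) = (r - 4)*(r + 3)*(r^2 - 5*r + 6) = (r - 4)*(r - 3)*(r + 3)*(r - 2)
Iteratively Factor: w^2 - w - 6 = (w - 3)*(w + 2)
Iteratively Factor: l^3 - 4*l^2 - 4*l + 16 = (l - 4)*(l^2 - 4) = (l - 4)*(l + 2)*(l - 2)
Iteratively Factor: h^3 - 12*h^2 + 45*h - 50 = (h - 5)*(h^2 - 7*h + 10) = (h - 5)^2*(h - 2)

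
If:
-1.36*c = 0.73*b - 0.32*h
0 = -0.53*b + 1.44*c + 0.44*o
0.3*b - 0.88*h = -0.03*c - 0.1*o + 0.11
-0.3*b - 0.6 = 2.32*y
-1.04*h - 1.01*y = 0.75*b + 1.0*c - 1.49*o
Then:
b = -0.19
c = 0.05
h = -0.23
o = -0.38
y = -0.23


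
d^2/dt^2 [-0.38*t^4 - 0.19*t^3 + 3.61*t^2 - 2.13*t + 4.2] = -4.56*t^2 - 1.14*t + 7.22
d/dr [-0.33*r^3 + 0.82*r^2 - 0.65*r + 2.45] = -0.99*r^2 + 1.64*r - 0.65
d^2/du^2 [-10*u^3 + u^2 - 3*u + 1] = 2 - 60*u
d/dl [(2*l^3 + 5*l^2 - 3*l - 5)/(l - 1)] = (4*l^3 - l^2 - 10*l + 8)/(l^2 - 2*l + 1)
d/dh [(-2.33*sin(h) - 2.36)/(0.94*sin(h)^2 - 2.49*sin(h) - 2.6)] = (2.1902*sin(h)^2 + 4.4368*sin(h) + 0.1816)*cos(h)/(0.8836*sin(h)^4 - 4.6812*sin(h)^3 + 1.3121*sin(h)^2 + 12.948*sin(h) + 6.76)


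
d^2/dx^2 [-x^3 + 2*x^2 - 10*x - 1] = 4 - 6*x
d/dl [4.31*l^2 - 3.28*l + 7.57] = 8.62*l - 3.28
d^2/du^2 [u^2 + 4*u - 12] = 2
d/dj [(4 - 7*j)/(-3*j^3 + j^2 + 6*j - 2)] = (21*j^3 - 7*j^2 - 42*j + (7*j - 4)*(-9*j^2 + 2*j + 6) + 14)/(3*j^3 - j^2 - 6*j + 2)^2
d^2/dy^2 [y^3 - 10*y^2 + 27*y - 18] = 6*y - 20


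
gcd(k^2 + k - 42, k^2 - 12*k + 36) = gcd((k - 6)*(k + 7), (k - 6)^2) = k - 6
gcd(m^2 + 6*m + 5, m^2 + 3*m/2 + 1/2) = m + 1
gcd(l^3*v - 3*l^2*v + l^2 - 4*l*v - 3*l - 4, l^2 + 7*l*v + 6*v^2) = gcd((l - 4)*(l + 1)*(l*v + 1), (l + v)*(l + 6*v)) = 1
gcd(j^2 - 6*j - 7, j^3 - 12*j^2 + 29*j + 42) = j^2 - 6*j - 7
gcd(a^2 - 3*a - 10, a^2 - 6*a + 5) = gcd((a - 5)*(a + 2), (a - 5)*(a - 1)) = a - 5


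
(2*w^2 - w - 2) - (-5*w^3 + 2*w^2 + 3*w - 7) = 5*w^3 - 4*w + 5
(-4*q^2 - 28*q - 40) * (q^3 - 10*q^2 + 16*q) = -4*q^5 + 12*q^4 + 176*q^3 - 48*q^2 - 640*q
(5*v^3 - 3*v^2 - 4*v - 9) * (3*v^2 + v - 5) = 15*v^5 - 4*v^4 - 40*v^3 - 16*v^2 + 11*v + 45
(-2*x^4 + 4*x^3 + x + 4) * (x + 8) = -2*x^5 - 12*x^4 + 32*x^3 + x^2 + 12*x + 32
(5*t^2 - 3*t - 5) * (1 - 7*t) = -35*t^3 + 26*t^2 + 32*t - 5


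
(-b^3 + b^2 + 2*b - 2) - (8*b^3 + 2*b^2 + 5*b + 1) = -9*b^3 - b^2 - 3*b - 3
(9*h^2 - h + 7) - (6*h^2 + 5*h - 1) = 3*h^2 - 6*h + 8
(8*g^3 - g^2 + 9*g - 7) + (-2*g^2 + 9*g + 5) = 8*g^3 - 3*g^2 + 18*g - 2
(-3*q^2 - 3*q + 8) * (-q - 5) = 3*q^3 + 18*q^2 + 7*q - 40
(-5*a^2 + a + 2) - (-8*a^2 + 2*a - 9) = 3*a^2 - a + 11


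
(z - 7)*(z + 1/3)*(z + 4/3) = z^3 - 16*z^2/3 - 101*z/9 - 28/9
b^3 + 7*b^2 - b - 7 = (b - 1)*(b + 1)*(b + 7)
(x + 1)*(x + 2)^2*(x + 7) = x^4 + 12*x^3 + 43*x^2 + 60*x + 28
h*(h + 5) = h^2 + 5*h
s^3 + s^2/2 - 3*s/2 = s*(s - 1)*(s + 3/2)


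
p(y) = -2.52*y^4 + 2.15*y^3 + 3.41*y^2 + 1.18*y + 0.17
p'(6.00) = -1902.98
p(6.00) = -2671.51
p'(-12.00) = 18266.38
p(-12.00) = -55492.87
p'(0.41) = 4.37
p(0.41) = 1.30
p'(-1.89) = 79.38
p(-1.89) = -36.55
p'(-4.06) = 754.40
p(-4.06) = -777.00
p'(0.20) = 2.72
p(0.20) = 0.56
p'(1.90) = -31.72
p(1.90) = -3.37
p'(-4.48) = 1006.43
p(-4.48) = -1145.10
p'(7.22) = -3407.13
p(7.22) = -5852.14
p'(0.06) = 1.61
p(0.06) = 0.25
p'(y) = -10.08*y^3 + 6.45*y^2 + 6.82*y + 1.18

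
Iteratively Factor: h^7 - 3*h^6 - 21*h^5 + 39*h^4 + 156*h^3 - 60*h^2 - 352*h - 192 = (h + 2)*(h^6 - 5*h^5 - 11*h^4 + 61*h^3 + 34*h^2 - 128*h - 96) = (h + 1)*(h + 2)*(h^5 - 6*h^4 - 5*h^3 + 66*h^2 - 32*h - 96) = (h + 1)*(h + 2)*(h + 3)*(h^4 - 9*h^3 + 22*h^2 - 32) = (h - 4)*(h + 1)*(h + 2)*(h + 3)*(h^3 - 5*h^2 + 2*h + 8) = (h - 4)*(h - 2)*(h + 1)*(h + 2)*(h + 3)*(h^2 - 3*h - 4) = (h - 4)*(h - 2)*(h + 1)^2*(h + 2)*(h + 3)*(h - 4)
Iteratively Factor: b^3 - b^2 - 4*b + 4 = (b - 2)*(b^2 + b - 2) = (b - 2)*(b - 1)*(b + 2)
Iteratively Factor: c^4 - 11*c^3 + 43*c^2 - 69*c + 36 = (c - 4)*(c^3 - 7*c^2 + 15*c - 9) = (c - 4)*(c - 3)*(c^2 - 4*c + 3) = (c - 4)*(c - 3)^2*(c - 1)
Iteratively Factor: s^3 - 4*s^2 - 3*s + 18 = (s - 3)*(s^2 - s - 6) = (s - 3)^2*(s + 2)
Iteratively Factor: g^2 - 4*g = (g - 4)*(g)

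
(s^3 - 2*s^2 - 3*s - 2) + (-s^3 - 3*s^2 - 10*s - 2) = -5*s^2 - 13*s - 4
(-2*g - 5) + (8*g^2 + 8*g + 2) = 8*g^2 + 6*g - 3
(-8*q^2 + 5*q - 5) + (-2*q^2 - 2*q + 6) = -10*q^2 + 3*q + 1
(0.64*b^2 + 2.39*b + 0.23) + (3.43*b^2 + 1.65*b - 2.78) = 4.07*b^2 + 4.04*b - 2.55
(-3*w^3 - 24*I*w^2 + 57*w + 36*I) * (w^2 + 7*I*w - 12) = -3*w^5 - 45*I*w^4 + 261*w^3 + 723*I*w^2 - 936*w - 432*I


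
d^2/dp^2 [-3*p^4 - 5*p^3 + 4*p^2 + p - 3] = -36*p^2 - 30*p + 8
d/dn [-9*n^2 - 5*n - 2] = -18*n - 5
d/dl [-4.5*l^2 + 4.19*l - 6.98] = 4.19 - 9.0*l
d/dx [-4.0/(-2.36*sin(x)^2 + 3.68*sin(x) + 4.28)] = (14.72 - 18.88*sin(x))*cos(x)/(-2.36*sin(x)^2 + 3.68*sin(x) + 4.28)^2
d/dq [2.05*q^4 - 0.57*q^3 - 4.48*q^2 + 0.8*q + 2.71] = 8.2*q^3 - 1.71*q^2 - 8.96*q + 0.8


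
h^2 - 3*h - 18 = (h - 6)*(h + 3)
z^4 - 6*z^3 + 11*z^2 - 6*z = z*(z - 3)*(z - 2)*(z - 1)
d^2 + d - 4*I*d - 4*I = (d + 1)*(d - 4*I)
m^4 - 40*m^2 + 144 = (m - 6)*(m - 2)*(m + 2)*(m + 6)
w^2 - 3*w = w*(w - 3)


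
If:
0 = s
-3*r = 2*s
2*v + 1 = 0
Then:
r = 0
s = 0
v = -1/2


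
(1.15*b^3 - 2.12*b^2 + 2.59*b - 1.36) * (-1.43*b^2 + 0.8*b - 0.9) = -1.6445*b^5 + 3.9516*b^4 - 6.4347*b^3 + 5.9248*b^2 - 3.419*b + 1.224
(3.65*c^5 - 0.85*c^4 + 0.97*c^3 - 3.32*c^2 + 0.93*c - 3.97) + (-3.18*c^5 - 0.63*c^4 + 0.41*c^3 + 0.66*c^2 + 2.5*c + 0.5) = 0.47*c^5 - 1.48*c^4 + 1.38*c^3 - 2.66*c^2 + 3.43*c - 3.47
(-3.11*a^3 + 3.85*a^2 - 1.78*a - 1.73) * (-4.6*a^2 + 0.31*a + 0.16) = 14.306*a^5 - 18.6741*a^4 + 8.8839*a^3 + 8.0222*a^2 - 0.8211*a - 0.2768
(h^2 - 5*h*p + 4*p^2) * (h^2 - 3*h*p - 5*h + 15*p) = h^4 - 8*h^3*p - 5*h^3 + 19*h^2*p^2 + 40*h^2*p - 12*h*p^3 - 95*h*p^2 + 60*p^3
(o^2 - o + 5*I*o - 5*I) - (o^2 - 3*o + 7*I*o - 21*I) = 2*o - 2*I*o + 16*I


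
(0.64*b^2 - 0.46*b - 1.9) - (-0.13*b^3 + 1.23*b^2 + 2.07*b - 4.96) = 0.13*b^3 - 0.59*b^2 - 2.53*b + 3.06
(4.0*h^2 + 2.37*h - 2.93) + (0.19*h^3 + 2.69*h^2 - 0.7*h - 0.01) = 0.19*h^3 + 6.69*h^2 + 1.67*h - 2.94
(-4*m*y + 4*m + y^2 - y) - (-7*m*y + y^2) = 3*m*y + 4*m - y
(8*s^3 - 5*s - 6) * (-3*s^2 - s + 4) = -24*s^5 - 8*s^4 + 47*s^3 + 23*s^2 - 14*s - 24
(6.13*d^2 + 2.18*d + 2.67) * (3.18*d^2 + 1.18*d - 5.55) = 19.4934*d^4 + 14.1658*d^3 - 22.9585*d^2 - 8.9484*d - 14.8185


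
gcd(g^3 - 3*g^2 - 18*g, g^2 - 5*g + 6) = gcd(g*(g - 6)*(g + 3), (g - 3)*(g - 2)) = 1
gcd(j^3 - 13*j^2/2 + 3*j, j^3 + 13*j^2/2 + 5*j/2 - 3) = j - 1/2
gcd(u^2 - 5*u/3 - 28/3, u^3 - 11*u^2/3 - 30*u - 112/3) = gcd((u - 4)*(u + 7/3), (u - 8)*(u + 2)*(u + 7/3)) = u + 7/3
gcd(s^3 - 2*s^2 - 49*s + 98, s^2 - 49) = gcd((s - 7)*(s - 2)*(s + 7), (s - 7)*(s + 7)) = s^2 - 49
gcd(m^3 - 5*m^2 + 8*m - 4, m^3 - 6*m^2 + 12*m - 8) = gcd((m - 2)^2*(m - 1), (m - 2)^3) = m^2 - 4*m + 4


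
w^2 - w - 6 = (w - 3)*(w + 2)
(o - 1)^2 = o^2 - 2*o + 1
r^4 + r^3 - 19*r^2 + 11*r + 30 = (r - 3)*(r - 2)*(r + 1)*(r + 5)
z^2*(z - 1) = z^3 - z^2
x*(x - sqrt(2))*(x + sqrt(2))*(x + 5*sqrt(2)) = x^4 + 5*sqrt(2)*x^3 - 2*x^2 - 10*sqrt(2)*x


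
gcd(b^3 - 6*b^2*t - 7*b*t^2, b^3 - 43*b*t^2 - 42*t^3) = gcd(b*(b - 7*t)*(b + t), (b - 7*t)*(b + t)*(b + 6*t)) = -b^2 + 6*b*t + 7*t^2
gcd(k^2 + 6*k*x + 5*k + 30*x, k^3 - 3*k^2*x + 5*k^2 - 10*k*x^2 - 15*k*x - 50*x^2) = k + 5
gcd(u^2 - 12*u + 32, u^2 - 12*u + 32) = u^2 - 12*u + 32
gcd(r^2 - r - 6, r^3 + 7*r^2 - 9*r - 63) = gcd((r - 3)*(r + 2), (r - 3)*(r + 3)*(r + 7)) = r - 3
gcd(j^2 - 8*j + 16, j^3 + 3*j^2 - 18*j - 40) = j - 4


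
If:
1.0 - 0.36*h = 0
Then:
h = 2.78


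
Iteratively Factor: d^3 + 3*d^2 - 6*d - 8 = (d - 2)*(d^2 + 5*d + 4) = (d - 2)*(d + 4)*(d + 1)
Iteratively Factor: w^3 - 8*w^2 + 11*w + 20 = (w - 4)*(w^2 - 4*w - 5) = (w - 4)*(w + 1)*(w - 5)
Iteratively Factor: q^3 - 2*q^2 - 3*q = (q + 1)*(q^2 - 3*q) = q*(q + 1)*(q - 3)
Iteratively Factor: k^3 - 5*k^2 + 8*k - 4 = (k - 2)*(k^2 - 3*k + 2) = (k - 2)*(k - 1)*(k - 2)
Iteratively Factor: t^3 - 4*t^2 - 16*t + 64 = (t + 4)*(t^2 - 8*t + 16) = (t - 4)*(t + 4)*(t - 4)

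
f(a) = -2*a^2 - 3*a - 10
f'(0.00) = -3.00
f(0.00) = -10.00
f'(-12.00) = 45.00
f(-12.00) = -262.00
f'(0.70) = -5.80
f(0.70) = -13.08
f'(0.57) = -5.28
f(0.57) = -12.36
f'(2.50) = -13.00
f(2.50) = -30.00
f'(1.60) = -9.40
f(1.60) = -19.92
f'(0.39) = -4.56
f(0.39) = -11.47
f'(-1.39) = 2.56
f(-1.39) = -9.69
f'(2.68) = -13.72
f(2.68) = -32.40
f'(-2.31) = 6.24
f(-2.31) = -13.74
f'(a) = -4*a - 3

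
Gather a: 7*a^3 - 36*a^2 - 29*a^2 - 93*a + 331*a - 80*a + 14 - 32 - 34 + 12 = 7*a^3 - 65*a^2 + 158*a - 40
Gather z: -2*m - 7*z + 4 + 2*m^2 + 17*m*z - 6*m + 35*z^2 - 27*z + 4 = 2*m^2 - 8*m + 35*z^2 + z*(17*m - 34) + 8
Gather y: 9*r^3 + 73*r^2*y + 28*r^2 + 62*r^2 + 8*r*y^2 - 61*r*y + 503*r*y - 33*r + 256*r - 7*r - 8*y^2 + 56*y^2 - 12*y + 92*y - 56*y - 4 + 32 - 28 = 9*r^3 + 90*r^2 + 216*r + y^2*(8*r + 48) + y*(73*r^2 + 442*r + 24)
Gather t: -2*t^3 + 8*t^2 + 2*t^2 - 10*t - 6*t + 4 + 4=-2*t^3 + 10*t^2 - 16*t + 8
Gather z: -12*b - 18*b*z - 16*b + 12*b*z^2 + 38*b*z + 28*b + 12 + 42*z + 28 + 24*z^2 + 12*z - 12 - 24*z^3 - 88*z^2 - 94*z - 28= -24*z^3 + z^2*(12*b - 64) + z*(20*b - 40)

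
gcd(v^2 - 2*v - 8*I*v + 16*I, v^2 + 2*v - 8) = v - 2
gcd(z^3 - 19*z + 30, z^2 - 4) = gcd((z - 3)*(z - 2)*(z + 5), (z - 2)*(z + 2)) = z - 2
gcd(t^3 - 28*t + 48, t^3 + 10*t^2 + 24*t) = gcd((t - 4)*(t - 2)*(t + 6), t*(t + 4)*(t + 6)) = t + 6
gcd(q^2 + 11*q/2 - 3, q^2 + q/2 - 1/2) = q - 1/2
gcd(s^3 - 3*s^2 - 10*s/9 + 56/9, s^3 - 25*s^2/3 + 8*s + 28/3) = s - 2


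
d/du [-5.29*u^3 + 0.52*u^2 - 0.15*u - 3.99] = -15.87*u^2 + 1.04*u - 0.15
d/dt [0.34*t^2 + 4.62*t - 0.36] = 0.68*t + 4.62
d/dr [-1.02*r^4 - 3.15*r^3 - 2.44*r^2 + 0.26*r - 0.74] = -4.08*r^3 - 9.45*r^2 - 4.88*r + 0.26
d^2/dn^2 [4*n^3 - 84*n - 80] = 24*n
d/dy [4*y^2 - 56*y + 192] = 8*y - 56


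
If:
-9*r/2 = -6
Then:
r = 4/3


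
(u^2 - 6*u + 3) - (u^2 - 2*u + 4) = -4*u - 1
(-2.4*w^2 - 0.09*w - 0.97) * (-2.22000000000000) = 5.328*w^2 + 0.1998*w + 2.1534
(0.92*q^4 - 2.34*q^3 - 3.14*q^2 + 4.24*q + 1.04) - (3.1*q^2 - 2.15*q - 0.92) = 0.92*q^4 - 2.34*q^3 - 6.24*q^2 + 6.39*q + 1.96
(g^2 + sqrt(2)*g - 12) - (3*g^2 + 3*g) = -2*g^2 - 3*g + sqrt(2)*g - 12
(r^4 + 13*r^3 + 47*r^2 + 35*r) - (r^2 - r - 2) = r^4 + 13*r^3 + 46*r^2 + 36*r + 2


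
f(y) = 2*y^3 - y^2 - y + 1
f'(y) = 6*y^2 - 2*y - 1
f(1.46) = 3.63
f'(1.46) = 8.87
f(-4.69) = -222.63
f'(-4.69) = 140.36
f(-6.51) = -586.66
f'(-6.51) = 266.30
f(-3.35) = -82.06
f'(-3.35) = 73.04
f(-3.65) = -105.93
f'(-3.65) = 86.24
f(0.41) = 0.56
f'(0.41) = -0.81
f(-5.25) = -310.72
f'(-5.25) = 174.88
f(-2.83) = -49.51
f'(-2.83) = 52.71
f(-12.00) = -3587.00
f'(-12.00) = 887.00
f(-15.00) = -6959.00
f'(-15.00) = 1379.00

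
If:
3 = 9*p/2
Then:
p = 2/3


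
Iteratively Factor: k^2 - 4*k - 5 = (k - 5)*(k + 1)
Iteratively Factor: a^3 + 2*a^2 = (a)*(a^2 + 2*a) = a^2*(a + 2)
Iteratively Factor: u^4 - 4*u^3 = (u)*(u^3 - 4*u^2) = u^2*(u^2 - 4*u) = u^2*(u - 4)*(u)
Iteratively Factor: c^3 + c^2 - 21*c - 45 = (c - 5)*(c^2 + 6*c + 9) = (c - 5)*(c + 3)*(c + 3)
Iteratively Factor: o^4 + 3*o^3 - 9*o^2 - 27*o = (o + 3)*(o^3 - 9*o) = (o - 3)*(o + 3)*(o^2 + 3*o) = (o - 3)*(o + 3)^2*(o)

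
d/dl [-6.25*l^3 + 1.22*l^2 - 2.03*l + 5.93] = -18.75*l^2 + 2.44*l - 2.03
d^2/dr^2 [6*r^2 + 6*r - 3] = 12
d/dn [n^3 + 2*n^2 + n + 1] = 3*n^2 + 4*n + 1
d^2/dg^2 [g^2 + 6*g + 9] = 2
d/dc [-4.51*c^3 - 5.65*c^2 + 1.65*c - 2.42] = -13.53*c^2 - 11.3*c + 1.65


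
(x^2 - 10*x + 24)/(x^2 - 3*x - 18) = (x - 4)/(x + 3)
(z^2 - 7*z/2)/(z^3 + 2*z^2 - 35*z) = (z - 7/2)/(z^2 + 2*z - 35)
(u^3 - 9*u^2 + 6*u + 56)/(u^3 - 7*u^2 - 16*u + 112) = (u + 2)/(u + 4)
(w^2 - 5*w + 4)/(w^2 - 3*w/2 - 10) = 2*(w - 1)/(2*w + 5)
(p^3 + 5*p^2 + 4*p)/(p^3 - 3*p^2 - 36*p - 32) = p/(p - 8)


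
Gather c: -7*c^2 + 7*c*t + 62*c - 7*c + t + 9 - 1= -7*c^2 + c*(7*t + 55) + t + 8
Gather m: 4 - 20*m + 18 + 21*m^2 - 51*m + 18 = 21*m^2 - 71*m + 40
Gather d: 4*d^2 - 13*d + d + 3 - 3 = 4*d^2 - 12*d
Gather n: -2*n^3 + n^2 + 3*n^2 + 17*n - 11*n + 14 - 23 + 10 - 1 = -2*n^3 + 4*n^2 + 6*n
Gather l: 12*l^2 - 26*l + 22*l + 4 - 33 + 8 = 12*l^2 - 4*l - 21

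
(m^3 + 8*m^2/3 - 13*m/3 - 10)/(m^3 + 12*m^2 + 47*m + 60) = (3*m^2 - m - 10)/(3*(m^2 + 9*m + 20))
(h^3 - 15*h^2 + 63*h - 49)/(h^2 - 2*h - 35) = (h^2 - 8*h + 7)/(h + 5)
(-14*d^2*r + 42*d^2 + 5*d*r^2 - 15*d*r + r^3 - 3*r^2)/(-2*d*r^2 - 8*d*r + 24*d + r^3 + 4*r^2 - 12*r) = (7*d*r - 21*d + r^2 - 3*r)/(r^2 + 4*r - 12)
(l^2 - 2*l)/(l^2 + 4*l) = (l - 2)/(l + 4)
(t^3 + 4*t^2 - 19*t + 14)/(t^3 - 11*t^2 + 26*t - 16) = (t + 7)/(t - 8)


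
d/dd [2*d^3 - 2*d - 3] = 6*d^2 - 2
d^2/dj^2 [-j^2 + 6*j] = -2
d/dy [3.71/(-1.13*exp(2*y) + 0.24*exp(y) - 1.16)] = (8.3846*exp(y) - 0.8904)*exp(y)/(1.13*exp(2*y) - 0.24*exp(y) + 1.16)^2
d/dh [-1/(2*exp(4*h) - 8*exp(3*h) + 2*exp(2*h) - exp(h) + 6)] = (8*exp(3*h) - 24*exp(2*h) + 4*exp(h) - 1)*exp(h)/(2*exp(4*h) - 8*exp(3*h) + 2*exp(2*h) - exp(h) + 6)^2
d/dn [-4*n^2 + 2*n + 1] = 2 - 8*n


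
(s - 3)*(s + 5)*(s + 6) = s^3 + 8*s^2 - 3*s - 90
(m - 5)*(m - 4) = m^2 - 9*m + 20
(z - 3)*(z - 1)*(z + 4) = z^3 - 13*z + 12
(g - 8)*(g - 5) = g^2 - 13*g + 40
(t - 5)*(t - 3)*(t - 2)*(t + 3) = t^4 - 7*t^3 + t^2 + 63*t - 90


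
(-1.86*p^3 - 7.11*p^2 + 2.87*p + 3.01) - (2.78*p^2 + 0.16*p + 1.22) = -1.86*p^3 - 9.89*p^2 + 2.71*p + 1.79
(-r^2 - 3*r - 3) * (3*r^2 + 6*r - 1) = -3*r^4 - 15*r^3 - 26*r^2 - 15*r + 3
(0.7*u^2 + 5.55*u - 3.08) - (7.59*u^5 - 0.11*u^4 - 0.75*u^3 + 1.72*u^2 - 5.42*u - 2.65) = -7.59*u^5 + 0.11*u^4 + 0.75*u^3 - 1.02*u^2 + 10.97*u - 0.43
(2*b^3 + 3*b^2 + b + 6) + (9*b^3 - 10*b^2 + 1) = 11*b^3 - 7*b^2 + b + 7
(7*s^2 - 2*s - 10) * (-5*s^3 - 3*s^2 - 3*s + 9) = -35*s^5 - 11*s^4 + 35*s^3 + 99*s^2 + 12*s - 90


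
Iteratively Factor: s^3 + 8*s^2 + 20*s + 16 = (s + 4)*(s^2 + 4*s + 4) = (s + 2)*(s + 4)*(s + 2)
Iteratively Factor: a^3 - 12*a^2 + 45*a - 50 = (a - 5)*(a^2 - 7*a + 10) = (a - 5)^2*(a - 2)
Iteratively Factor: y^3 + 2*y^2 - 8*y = (y + 4)*(y^2 - 2*y) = y*(y + 4)*(y - 2)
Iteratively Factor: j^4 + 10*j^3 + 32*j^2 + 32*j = (j)*(j^3 + 10*j^2 + 32*j + 32) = j*(j + 4)*(j^2 + 6*j + 8) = j*(j + 2)*(j + 4)*(j + 4)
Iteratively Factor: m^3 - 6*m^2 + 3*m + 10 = (m + 1)*(m^2 - 7*m + 10) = (m - 5)*(m + 1)*(m - 2)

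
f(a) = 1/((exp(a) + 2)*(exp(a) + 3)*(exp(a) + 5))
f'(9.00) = 0.00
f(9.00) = 0.00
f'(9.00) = 0.00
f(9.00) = 0.00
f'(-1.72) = -0.00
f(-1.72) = 0.03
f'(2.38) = -0.00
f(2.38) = 0.00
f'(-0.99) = -0.01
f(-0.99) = 0.02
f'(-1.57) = -0.01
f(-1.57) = 0.03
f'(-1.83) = -0.00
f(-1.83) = 0.03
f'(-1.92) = -0.00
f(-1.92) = 0.03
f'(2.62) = -0.00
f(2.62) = 0.00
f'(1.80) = -0.00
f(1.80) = 0.00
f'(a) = -exp(a)/((exp(a) + 2)*(exp(a) + 3)*(exp(a) + 5)^2) - exp(a)/((exp(a) + 2)*(exp(a) + 3)^2*(exp(a) + 5)) - exp(a)/((exp(a) + 2)^2*(exp(a) + 3)*(exp(a) + 5)) = (-(exp(a) + 2)*(exp(a) + 3) - (exp(a) + 2)*(exp(a) + 5) - (exp(a) + 3)*(exp(a) + 5))*exp(a)/((exp(a) + 2)^2*(exp(a) + 3)^2*(exp(a) + 5)^2)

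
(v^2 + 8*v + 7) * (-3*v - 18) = -3*v^3 - 42*v^2 - 165*v - 126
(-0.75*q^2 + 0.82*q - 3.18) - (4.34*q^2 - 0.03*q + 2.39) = -5.09*q^2 + 0.85*q - 5.57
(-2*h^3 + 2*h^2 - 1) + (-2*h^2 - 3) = -2*h^3 - 4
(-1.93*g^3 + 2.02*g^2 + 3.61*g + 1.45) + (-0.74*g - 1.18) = -1.93*g^3 + 2.02*g^2 + 2.87*g + 0.27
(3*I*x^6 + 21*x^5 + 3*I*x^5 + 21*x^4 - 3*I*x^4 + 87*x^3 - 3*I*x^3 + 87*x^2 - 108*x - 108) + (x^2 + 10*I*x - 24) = 3*I*x^6 + 21*x^5 + 3*I*x^5 + 21*x^4 - 3*I*x^4 + 87*x^3 - 3*I*x^3 + 88*x^2 - 108*x + 10*I*x - 132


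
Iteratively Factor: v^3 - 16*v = (v - 4)*(v^2 + 4*v) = v*(v - 4)*(v + 4)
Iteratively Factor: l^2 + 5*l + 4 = (l + 1)*(l + 4)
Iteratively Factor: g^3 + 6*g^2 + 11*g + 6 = (g + 3)*(g^2 + 3*g + 2) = (g + 2)*(g + 3)*(g + 1)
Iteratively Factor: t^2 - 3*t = (t - 3)*(t)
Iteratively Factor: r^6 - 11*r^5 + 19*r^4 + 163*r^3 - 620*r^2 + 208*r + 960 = (r - 4)*(r^5 - 7*r^4 - 9*r^3 + 127*r^2 - 112*r - 240) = (r - 4)*(r + 1)*(r^4 - 8*r^3 - r^2 + 128*r - 240) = (r - 4)*(r + 1)*(r + 4)*(r^3 - 12*r^2 + 47*r - 60) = (r - 4)^2*(r + 1)*(r + 4)*(r^2 - 8*r + 15) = (r - 5)*(r - 4)^2*(r + 1)*(r + 4)*(r - 3)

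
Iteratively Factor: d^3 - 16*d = (d - 4)*(d^2 + 4*d) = (d - 4)*(d + 4)*(d)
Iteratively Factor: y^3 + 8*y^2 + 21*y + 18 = (y + 2)*(y^2 + 6*y + 9) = (y + 2)*(y + 3)*(y + 3)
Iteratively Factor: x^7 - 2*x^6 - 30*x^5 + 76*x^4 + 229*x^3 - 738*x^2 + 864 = (x + 1)*(x^6 - 3*x^5 - 27*x^4 + 103*x^3 + 126*x^2 - 864*x + 864) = (x - 3)*(x + 1)*(x^5 - 27*x^3 + 22*x^2 + 192*x - 288) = (x - 3)*(x - 2)*(x + 1)*(x^4 + 2*x^3 - 23*x^2 - 24*x + 144) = (x - 3)*(x - 2)*(x + 1)*(x + 4)*(x^3 - 2*x^2 - 15*x + 36) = (x - 3)^2*(x - 2)*(x + 1)*(x + 4)*(x^2 + x - 12) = (x - 3)^2*(x - 2)*(x + 1)*(x + 4)^2*(x - 3)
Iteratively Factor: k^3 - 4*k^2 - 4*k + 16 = (k - 4)*(k^2 - 4) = (k - 4)*(k + 2)*(k - 2)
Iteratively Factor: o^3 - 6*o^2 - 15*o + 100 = (o + 4)*(o^2 - 10*o + 25) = (o - 5)*(o + 4)*(o - 5)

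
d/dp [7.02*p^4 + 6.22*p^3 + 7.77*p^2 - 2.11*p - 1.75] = 28.08*p^3 + 18.66*p^2 + 15.54*p - 2.11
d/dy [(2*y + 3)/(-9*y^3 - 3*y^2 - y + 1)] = (-18*y^3 - 6*y^2 - 2*y + (2*y + 3)*(27*y^2 + 6*y + 1) + 2)/(9*y^3 + 3*y^2 + y - 1)^2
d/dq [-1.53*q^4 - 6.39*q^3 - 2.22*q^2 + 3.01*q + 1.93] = -6.12*q^3 - 19.17*q^2 - 4.44*q + 3.01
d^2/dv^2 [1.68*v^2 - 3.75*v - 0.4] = 3.36000000000000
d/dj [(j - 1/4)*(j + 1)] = 2*j + 3/4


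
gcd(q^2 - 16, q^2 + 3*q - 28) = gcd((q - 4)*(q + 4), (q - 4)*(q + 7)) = q - 4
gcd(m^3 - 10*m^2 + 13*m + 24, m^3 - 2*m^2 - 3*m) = m^2 - 2*m - 3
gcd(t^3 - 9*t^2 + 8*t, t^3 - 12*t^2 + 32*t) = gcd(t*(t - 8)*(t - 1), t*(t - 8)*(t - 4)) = t^2 - 8*t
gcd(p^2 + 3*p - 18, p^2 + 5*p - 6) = p + 6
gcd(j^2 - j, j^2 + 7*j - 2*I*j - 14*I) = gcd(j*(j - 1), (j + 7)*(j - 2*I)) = 1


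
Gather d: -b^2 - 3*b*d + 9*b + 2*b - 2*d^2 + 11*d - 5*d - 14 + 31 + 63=-b^2 + 11*b - 2*d^2 + d*(6 - 3*b) + 80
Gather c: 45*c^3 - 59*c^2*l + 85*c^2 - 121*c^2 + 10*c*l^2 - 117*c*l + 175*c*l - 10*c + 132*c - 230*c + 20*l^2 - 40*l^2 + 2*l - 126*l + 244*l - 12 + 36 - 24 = 45*c^3 + c^2*(-59*l - 36) + c*(10*l^2 + 58*l - 108) - 20*l^2 + 120*l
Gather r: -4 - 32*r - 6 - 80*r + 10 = -112*r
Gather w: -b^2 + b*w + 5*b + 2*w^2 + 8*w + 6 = -b^2 + 5*b + 2*w^2 + w*(b + 8) + 6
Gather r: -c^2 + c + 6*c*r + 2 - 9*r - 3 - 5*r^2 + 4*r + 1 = -c^2 + c - 5*r^2 + r*(6*c - 5)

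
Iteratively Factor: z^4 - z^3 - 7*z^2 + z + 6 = (z - 3)*(z^3 + 2*z^2 - z - 2) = (z - 3)*(z + 1)*(z^2 + z - 2) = (z - 3)*(z + 1)*(z + 2)*(z - 1)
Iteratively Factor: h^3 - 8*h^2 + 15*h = (h - 5)*(h^2 - 3*h) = h*(h - 5)*(h - 3)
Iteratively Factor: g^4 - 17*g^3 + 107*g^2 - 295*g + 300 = (g - 4)*(g^3 - 13*g^2 + 55*g - 75) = (g - 4)*(g - 3)*(g^2 - 10*g + 25) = (g - 5)*(g - 4)*(g - 3)*(g - 5)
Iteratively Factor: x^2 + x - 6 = (x - 2)*(x + 3)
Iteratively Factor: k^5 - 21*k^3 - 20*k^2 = (k + 4)*(k^4 - 4*k^3 - 5*k^2) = k*(k + 4)*(k^3 - 4*k^2 - 5*k) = k*(k - 5)*(k + 4)*(k^2 + k) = k^2*(k - 5)*(k + 4)*(k + 1)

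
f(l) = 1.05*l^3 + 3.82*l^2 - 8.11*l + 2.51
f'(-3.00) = -2.68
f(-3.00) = 32.87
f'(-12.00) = 353.81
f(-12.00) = -1164.49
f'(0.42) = -4.35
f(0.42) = -0.14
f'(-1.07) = -12.68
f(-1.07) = 14.27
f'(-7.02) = 93.49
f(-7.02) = -115.55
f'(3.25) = 49.99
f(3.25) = 52.55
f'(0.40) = -4.55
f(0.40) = -0.06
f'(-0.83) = -12.28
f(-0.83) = 11.27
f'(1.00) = 2.68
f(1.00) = -0.73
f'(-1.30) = -12.72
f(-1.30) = 17.20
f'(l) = 3.15*l^2 + 7.64*l - 8.11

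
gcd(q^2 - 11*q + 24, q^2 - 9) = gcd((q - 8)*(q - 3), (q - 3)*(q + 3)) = q - 3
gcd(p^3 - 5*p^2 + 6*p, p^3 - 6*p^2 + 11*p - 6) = p^2 - 5*p + 6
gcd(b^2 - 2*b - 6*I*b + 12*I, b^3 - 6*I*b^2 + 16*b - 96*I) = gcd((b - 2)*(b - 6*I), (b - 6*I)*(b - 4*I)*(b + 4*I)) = b - 6*I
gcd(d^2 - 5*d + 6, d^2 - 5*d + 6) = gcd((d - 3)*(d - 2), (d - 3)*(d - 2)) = d^2 - 5*d + 6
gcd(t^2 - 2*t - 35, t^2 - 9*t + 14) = t - 7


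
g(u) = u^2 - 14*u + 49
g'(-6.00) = -26.00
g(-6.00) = 169.00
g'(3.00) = -8.00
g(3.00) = 16.00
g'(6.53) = -0.94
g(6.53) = 0.22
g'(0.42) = -13.16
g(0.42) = 43.30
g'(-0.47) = -14.94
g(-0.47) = 55.80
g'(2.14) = -9.72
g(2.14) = 23.62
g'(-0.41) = -14.82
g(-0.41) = 54.91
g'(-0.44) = -14.88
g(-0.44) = 55.35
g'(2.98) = -8.04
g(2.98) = 16.16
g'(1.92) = -10.16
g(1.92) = 25.81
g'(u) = 2*u - 14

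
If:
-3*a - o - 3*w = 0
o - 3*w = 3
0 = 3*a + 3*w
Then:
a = 1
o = 0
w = -1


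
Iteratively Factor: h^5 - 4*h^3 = (h - 2)*(h^4 + 2*h^3) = (h - 2)*(h + 2)*(h^3) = h*(h - 2)*(h + 2)*(h^2) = h^2*(h - 2)*(h + 2)*(h)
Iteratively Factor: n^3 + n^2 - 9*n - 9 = (n - 3)*(n^2 + 4*n + 3) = (n - 3)*(n + 1)*(n + 3)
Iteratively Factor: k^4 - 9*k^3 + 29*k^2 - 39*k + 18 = (k - 1)*(k^3 - 8*k^2 + 21*k - 18) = (k - 2)*(k - 1)*(k^2 - 6*k + 9) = (k - 3)*(k - 2)*(k - 1)*(k - 3)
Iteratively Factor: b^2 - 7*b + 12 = (b - 3)*(b - 4)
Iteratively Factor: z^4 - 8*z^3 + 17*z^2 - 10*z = (z - 2)*(z^3 - 6*z^2 + 5*z) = (z - 2)*(z - 1)*(z^2 - 5*z) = (z - 5)*(z - 2)*(z - 1)*(z)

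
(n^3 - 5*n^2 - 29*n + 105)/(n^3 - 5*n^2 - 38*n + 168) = (n^2 + 2*n - 15)/(n^2 + 2*n - 24)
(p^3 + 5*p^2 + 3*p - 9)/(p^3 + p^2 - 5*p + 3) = (p + 3)/(p - 1)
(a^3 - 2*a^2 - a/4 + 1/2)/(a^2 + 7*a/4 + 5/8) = 2*(2*a^2 - 5*a + 2)/(4*a + 5)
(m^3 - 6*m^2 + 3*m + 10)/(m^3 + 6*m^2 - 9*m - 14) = (m - 5)/(m + 7)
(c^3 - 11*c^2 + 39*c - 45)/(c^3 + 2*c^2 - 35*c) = (c^2 - 6*c + 9)/(c*(c + 7))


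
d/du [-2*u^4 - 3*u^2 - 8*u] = -8*u^3 - 6*u - 8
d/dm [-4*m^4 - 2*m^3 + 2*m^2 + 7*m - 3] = -16*m^3 - 6*m^2 + 4*m + 7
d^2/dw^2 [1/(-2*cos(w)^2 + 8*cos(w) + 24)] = (-4*sin(w)^4 + 66*sin(w)^2 + 33*cos(w) + 3*cos(3*w) - 6)/(2*(sin(w)^2 + 4*cos(w) + 11)^3)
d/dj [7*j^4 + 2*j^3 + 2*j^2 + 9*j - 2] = 28*j^3 + 6*j^2 + 4*j + 9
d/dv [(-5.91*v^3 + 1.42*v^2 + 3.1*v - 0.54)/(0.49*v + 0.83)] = (-5.7918*v^3 - 14.0201*v^2 + 2.3572*v + 2.8376)/(0.2401*v^2 + 0.8134*v + 0.6889)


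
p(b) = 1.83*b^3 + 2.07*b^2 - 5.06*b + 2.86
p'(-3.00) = 31.93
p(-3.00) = -12.74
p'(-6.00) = 167.74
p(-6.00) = -287.54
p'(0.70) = 0.53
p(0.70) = 0.96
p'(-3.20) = 37.91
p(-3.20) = -19.72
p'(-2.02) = 8.98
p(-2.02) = 6.44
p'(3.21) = 64.80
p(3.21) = 68.48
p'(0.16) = -4.26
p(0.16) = 2.11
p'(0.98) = 4.27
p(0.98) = 1.61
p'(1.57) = 14.97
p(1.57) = 7.10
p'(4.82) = 142.44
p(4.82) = 231.49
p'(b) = 5.49*b^2 + 4.14*b - 5.06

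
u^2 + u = u*(u + 1)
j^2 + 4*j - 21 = (j - 3)*(j + 7)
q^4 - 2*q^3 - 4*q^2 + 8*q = q*(q - 2)^2*(q + 2)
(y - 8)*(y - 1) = y^2 - 9*y + 8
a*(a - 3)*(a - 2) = a^3 - 5*a^2 + 6*a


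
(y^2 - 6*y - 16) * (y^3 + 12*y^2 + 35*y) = y^5 + 6*y^4 - 53*y^3 - 402*y^2 - 560*y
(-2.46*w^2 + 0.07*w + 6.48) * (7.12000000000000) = -17.5152*w^2 + 0.4984*w + 46.1376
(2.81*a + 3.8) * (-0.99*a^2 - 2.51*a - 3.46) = -2.7819*a^3 - 10.8151*a^2 - 19.2606*a - 13.148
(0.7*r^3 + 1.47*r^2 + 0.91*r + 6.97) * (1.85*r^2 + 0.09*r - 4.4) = 1.295*r^5 + 2.7825*r^4 - 1.2642*r^3 + 6.5084*r^2 - 3.3767*r - 30.668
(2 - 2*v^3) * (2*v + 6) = -4*v^4 - 12*v^3 + 4*v + 12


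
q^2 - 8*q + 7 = (q - 7)*(q - 1)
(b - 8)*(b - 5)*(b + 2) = b^3 - 11*b^2 + 14*b + 80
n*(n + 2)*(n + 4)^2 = n^4 + 10*n^3 + 32*n^2 + 32*n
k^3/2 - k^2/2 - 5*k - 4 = (k/2 + 1/2)*(k - 4)*(k + 2)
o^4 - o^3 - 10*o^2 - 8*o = o*(o - 4)*(o + 1)*(o + 2)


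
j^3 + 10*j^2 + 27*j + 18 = (j + 1)*(j + 3)*(j + 6)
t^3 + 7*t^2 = t^2*(t + 7)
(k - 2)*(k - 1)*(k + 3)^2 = k^4 + 3*k^3 - 7*k^2 - 15*k + 18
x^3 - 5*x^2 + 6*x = x*(x - 3)*(x - 2)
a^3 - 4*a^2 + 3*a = a*(a - 3)*(a - 1)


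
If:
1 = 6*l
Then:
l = 1/6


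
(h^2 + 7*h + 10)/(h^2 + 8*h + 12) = (h + 5)/(h + 6)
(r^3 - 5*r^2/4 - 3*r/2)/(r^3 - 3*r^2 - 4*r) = (-4*r^2 + 5*r + 6)/(4*(-r^2 + 3*r + 4))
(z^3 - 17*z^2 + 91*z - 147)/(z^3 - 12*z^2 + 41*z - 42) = (z - 7)/(z - 2)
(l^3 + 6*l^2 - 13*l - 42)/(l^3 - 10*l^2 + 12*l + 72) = (l^2 + 4*l - 21)/(l^2 - 12*l + 36)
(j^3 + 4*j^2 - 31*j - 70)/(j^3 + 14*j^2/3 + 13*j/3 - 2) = 3*(j^2 + 2*j - 35)/(3*j^2 + 8*j - 3)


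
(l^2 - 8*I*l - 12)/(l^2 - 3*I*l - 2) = (l - 6*I)/(l - I)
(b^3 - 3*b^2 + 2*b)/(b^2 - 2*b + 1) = b*(b - 2)/(b - 1)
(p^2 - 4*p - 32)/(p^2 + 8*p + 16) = (p - 8)/(p + 4)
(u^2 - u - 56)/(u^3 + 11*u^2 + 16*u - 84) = (u - 8)/(u^2 + 4*u - 12)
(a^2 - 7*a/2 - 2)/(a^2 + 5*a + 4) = (a^2 - 7*a/2 - 2)/(a^2 + 5*a + 4)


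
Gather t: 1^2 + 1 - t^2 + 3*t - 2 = -t^2 + 3*t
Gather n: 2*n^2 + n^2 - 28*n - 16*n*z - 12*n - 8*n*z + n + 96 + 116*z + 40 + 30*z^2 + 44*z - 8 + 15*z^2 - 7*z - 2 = 3*n^2 + n*(-24*z - 39) + 45*z^2 + 153*z + 126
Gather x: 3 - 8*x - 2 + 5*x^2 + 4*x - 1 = 5*x^2 - 4*x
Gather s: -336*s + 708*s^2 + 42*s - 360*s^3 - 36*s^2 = -360*s^3 + 672*s^2 - 294*s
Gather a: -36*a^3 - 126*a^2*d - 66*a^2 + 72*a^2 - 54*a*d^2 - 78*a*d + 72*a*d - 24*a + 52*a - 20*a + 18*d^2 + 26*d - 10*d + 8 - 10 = -36*a^3 + a^2*(6 - 126*d) + a*(-54*d^2 - 6*d + 8) + 18*d^2 + 16*d - 2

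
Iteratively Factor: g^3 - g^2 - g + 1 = (g - 1)*(g^2 - 1) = (g - 1)^2*(g + 1)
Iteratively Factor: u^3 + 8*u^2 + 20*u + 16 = (u + 4)*(u^2 + 4*u + 4) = (u + 2)*(u + 4)*(u + 2)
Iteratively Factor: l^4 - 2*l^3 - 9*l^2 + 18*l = (l - 2)*(l^3 - 9*l) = l*(l - 2)*(l^2 - 9) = l*(l - 2)*(l + 3)*(l - 3)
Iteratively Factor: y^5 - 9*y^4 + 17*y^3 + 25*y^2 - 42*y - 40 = (y - 5)*(y^4 - 4*y^3 - 3*y^2 + 10*y + 8) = (y - 5)*(y - 4)*(y^3 - 3*y - 2) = (y - 5)*(y - 4)*(y + 1)*(y^2 - y - 2) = (y - 5)*(y - 4)*(y - 2)*(y + 1)*(y + 1)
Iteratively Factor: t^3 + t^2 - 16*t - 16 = (t - 4)*(t^2 + 5*t + 4) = (t - 4)*(t + 4)*(t + 1)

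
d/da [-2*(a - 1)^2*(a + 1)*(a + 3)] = -8*a^3 - 12*a^2 + 16*a + 4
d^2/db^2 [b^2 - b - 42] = 2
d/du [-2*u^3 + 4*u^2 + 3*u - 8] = -6*u^2 + 8*u + 3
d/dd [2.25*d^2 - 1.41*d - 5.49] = 4.5*d - 1.41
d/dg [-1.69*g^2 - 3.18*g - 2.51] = -3.38*g - 3.18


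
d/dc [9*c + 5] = 9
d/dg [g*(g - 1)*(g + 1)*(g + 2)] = 4*g^3 + 6*g^2 - 2*g - 2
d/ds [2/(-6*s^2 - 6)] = 2*s/(3*(s^2 + 1)^2)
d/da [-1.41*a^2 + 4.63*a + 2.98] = 4.63 - 2.82*a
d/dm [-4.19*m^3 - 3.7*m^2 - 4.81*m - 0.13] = -12.57*m^2 - 7.4*m - 4.81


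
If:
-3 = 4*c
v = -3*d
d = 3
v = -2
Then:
No Solution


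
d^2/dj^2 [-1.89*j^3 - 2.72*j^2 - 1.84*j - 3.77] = -11.34*j - 5.44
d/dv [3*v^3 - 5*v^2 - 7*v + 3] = 9*v^2 - 10*v - 7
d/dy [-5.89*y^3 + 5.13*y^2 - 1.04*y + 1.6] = -17.67*y^2 + 10.26*y - 1.04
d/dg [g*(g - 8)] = 2*g - 8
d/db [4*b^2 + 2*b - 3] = 8*b + 2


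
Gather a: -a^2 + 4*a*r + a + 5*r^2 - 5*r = -a^2 + a*(4*r + 1) + 5*r^2 - 5*r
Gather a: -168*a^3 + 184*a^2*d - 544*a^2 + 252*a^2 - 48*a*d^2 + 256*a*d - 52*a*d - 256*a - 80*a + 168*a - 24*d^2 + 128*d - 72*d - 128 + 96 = -168*a^3 + a^2*(184*d - 292) + a*(-48*d^2 + 204*d - 168) - 24*d^2 + 56*d - 32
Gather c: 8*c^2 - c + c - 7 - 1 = 8*c^2 - 8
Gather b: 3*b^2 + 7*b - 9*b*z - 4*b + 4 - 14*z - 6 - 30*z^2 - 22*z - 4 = 3*b^2 + b*(3 - 9*z) - 30*z^2 - 36*z - 6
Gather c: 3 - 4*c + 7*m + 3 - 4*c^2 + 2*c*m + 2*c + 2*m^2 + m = -4*c^2 + c*(2*m - 2) + 2*m^2 + 8*m + 6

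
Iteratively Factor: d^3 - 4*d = (d + 2)*(d^2 - 2*d) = d*(d + 2)*(d - 2)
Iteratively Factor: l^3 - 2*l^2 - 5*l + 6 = (l - 1)*(l^2 - l - 6) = (l - 3)*(l - 1)*(l + 2)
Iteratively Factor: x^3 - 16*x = (x)*(x^2 - 16) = x*(x + 4)*(x - 4)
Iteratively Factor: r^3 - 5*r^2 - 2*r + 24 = (r - 4)*(r^2 - r - 6) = (r - 4)*(r + 2)*(r - 3)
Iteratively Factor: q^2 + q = (q)*(q + 1)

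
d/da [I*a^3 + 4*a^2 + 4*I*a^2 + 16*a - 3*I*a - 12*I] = 3*I*a^2 + 8*a*(1 + I) + 16 - 3*I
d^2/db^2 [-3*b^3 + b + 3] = -18*b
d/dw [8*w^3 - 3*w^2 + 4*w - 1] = 24*w^2 - 6*w + 4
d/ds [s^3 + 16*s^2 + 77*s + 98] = 3*s^2 + 32*s + 77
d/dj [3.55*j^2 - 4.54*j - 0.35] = 7.1*j - 4.54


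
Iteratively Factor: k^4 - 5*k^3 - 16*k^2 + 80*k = (k - 4)*(k^3 - k^2 - 20*k) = k*(k - 4)*(k^2 - k - 20) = k*(k - 5)*(k - 4)*(k + 4)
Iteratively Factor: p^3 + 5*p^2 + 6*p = (p + 2)*(p^2 + 3*p) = (p + 2)*(p + 3)*(p)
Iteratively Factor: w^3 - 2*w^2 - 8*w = (w - 4)*(w^2 + 2*w) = (w - 4)*(w + 2)*(w)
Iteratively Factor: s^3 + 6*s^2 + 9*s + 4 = (s + 1)*(s^2 + 5*s + 4) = (s + 1)^2*(s + 4)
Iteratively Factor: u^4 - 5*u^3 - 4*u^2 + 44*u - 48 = (u - 2)*(u^3 - 3*u^2 - 10*u + 24) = (u - 2)^2*(u^2 - u - 12) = (u - 4)*(u - 2)^2*(u + 3)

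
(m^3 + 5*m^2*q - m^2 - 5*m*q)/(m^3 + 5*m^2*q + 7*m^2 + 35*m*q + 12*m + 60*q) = m*(m - 1)/(m^2 + 7*m + 12)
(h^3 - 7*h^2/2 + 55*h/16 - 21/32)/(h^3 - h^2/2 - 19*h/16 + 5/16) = (8*h^2 - 26*h + 21)/(2*(4*h^2 - h - 5))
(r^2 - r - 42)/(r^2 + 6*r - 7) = (r^2 - r - 42)/(r^2 + 6*r - 7)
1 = 1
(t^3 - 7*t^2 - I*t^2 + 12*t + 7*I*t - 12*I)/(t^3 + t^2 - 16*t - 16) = (t^2 - t*(3 + I) + 3*I)/(t^2 + 5*t + 4)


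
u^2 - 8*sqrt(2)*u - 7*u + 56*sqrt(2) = (u - 7)*(u - 8*sqrt(2))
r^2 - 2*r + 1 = (r - 1)^2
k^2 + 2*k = k*(k + 2)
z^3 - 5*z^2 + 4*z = z*(z - 4)*(z - 1)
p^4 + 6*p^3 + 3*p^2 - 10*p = p*(p - 1)*(p + 2)*(p + 5)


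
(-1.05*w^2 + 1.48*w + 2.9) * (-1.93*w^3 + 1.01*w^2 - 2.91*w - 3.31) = 2.0265*w^5 - 3.9169*w^4 - 1.0467*w^3 + 2.0977*w^2 - 13.3378*w - 9.599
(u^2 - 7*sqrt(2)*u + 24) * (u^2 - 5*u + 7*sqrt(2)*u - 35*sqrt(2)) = u^4 - 5*u^3 - 74*u^2 + 168*sqrt(2)*u + 370*u - 840*sqrt(2)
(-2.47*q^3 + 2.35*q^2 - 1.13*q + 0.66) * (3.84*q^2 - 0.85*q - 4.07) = -9.4848*q^5 + 11.1235*q^4 + 3.7162*q^3 - 6.0696*q^2 + 4.0381*q - 2.6862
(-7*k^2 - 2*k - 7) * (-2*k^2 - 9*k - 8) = 14*k^4 + 67*k^3 + 88*k^2 + 79*k + 56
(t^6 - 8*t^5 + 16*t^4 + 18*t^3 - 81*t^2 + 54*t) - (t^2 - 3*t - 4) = t^6 - 8*t^5 + 16*t^4 + 18*t^3 - 82*t^2 + 57*t + 4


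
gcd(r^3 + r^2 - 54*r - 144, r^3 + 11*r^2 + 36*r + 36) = r^2 + 9*r + 18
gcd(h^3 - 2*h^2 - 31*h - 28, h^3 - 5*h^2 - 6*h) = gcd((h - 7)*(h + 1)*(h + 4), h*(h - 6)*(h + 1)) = h + 1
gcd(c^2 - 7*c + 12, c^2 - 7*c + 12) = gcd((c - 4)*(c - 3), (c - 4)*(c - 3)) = c^2 - 7*c + 12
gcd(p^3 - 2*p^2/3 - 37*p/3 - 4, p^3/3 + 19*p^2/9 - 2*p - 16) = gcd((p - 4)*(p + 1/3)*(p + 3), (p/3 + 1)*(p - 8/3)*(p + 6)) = p + 3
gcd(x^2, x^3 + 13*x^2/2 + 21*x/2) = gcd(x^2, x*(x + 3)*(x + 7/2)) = x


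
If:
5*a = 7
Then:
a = 7/5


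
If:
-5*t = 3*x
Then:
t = -3*x/5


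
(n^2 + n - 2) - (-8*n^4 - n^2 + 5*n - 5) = 8*n^4 + 2*n^2 - 4*n + 3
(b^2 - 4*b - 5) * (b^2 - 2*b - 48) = b^4 - 6*b^3 - 45*b^2 + 202*b + 240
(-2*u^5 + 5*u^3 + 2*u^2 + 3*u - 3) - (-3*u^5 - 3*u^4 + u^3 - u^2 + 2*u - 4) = u^5 + 3*u^4 + 4*u^3 + 3*u^2 + u + 1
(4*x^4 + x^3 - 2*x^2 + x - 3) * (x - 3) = 4*x^5 - 11*x^4 - 5*x^3 + 7*x^2 - 6*x + 9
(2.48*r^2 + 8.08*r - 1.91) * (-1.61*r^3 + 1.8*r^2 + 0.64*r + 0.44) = -3.9928*r^5 - 8.5448*r^4 + 19.2063*r^3 + 2.8244*r^2 + 2.3328*r - 0.8404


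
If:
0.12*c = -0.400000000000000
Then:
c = -3.33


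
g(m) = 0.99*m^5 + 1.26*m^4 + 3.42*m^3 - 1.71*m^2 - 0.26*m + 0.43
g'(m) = 4.95*m^4 + 5.04*m^3 + 10.26*m^2 - 3.42*m - 0.26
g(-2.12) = -56.23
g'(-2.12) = 105.07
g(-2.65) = -141.78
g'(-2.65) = 231.17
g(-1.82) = -31.32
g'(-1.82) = 63.88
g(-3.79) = -723.52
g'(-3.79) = 907.02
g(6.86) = 18852.93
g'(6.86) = 13048.47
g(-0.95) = -3.54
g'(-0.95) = 11.96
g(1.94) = 63.51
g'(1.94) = 138.63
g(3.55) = 889.26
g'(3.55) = 1128.56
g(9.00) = 69078.13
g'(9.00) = 36951.13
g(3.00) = 419.23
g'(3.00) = 618.85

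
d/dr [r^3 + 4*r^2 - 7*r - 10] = 3*r^2 + 8*r - 7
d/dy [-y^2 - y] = -2*y - 1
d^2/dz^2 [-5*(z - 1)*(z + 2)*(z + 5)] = -30*z - 60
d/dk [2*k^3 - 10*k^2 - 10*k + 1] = 6*k^2 - 20*k - 10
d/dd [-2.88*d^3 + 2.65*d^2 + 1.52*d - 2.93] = -8.64*d^2 + 5.3*d + 1.52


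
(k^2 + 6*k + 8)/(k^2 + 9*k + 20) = (k + 2)/(k + 5)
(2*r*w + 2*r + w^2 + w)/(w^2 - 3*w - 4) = (2*r + w)/(w - 4)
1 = 1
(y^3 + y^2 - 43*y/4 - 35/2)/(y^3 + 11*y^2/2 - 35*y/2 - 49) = (y + 5/2)/(y + 7)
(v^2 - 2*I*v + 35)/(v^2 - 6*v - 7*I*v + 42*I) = (v + 5*I)/(v - 6)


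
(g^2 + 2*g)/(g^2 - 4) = g/(g - 2)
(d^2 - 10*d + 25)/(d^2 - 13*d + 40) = (d - 5)/(d - 8)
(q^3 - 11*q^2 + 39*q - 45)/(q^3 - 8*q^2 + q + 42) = (q^2 - 8*q + 15)/(q^2 - 5*q - 14)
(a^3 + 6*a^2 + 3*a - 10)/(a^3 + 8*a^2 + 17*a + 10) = (a - 1)/(a + 1)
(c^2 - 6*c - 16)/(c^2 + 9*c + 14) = (c - 8)/(c + 7)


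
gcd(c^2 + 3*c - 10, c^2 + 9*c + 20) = c + 5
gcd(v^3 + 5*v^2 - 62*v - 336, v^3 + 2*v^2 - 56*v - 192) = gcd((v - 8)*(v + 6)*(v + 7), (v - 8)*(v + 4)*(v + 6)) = v^2 - 2*v - 48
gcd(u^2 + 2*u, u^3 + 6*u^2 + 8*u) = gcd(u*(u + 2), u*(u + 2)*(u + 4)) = u^2 + 2*u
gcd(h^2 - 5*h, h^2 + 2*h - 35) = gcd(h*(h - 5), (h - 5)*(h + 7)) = h - 5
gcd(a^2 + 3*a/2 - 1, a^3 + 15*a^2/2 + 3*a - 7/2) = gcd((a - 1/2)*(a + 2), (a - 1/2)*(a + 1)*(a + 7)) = a - 1/2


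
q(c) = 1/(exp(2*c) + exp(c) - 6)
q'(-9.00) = 0.00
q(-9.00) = -0.17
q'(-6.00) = 0.00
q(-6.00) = -0.17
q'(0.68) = -578.52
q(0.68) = -7.70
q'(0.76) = -22.35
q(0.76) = 1.41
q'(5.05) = -0.00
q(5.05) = 0.00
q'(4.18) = -0.00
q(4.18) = 0.00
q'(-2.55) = -0.00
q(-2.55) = -0.17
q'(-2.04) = -0.00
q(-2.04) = -0.17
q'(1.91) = -0.05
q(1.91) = 0.02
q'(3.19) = -0.00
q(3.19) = 0.00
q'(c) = (-2*exp(2*c) - exp(c))/(exp(2*c) + exp(c) - 6)^2 = (-2*exp(c) - 1)*exp(c)/(exp(2*c) + exp(c) - 6)^2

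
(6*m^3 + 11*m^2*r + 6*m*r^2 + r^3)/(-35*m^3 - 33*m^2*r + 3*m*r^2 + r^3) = (6*m^2 + 5*m*r + r^2)/(-35*m^2 + 2*m*r + r^2)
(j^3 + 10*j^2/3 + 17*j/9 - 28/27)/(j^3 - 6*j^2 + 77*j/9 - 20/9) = (9*j^2 + 33*j + 28)/(3*(3*j^2 - 17*j + 20))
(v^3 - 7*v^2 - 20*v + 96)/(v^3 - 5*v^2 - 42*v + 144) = (v + 4)/(v + 6)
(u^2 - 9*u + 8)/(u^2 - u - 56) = (u - 1)/(u + 7)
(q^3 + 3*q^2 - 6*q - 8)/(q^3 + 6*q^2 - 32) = (q + 1)/(q + 4)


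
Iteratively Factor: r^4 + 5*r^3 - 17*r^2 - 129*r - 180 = (r + 3)*(r^3 + 2*r^2 - 23*r - 60) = (r + 3)^2*(r^2 - r - 20) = (r + 3)^2*(r + 4)*(r - 5)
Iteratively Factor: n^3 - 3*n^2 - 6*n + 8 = (n - 1)*(n^2 - 2*n - 8) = (n - 4)*(n - 1)*(n + 2)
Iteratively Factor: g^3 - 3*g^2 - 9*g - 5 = (g - 5)*(g^2 + 2*g + 1) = (g - 5)*(g + 1)*(g + 1)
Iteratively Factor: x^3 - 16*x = (x)*(x^2 - 16) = x*(x - 4)*(x + 4)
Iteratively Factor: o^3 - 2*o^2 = (o)*(o^2 - 2*o) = o*(o - 2)*(o)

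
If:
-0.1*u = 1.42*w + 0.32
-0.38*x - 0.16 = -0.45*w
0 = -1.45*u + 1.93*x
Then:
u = -0.82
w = -0.17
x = -0.62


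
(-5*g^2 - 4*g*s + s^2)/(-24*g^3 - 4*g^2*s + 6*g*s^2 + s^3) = (5*g^2 + 4*g*s - s^2)/(24*g^3 + 4*g^2*s - 6*g*s^2 - s^3)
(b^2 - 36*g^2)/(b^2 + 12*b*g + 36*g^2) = (b - 6*g)/(b + 6*g)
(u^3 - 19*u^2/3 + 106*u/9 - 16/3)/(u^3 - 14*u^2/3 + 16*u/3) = (u^2 - 11*u/3 + 2)/(u*(u - 2))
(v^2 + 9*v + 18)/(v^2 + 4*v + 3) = (v + 6)/(v + 1)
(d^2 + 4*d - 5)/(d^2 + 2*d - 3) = (d + 5)/(d + 3)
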